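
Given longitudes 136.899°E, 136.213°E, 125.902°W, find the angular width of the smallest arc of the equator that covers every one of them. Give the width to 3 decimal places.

Sort the longitudes: -125.902°, +136.213°, +136.899°.
Eastward gaps between consecutive values (wrapping around): 262.115°, 0.686°, 97.199°.
Largest gap = 262.115° ⇒ minimal covering band is its complement: 360° − 262.115° = 97.885°.
Band runs from +136.213° eastward to -125.902°, crossing the antimeridian.

97.885°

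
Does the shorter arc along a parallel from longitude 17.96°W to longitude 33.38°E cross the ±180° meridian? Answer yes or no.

No

Signed shortest Δλ = ((33.38 − -17.96 + 180) mod 360) − 180 = 51.34°.
Going east by 51.34° from -17.96° reaches +33.38° without touching 180°.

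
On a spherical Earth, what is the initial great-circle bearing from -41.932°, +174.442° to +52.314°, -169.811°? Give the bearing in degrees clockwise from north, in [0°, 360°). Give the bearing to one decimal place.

Δλ = -169.811 − 174.442 = -344.253°; wrapped into (−180°, 180°]: 15.747°.
θ = atan2( sin Δλ · cos φ₂ , cos φ₁ · sin φ₂ − sin φ₁ · cos φ₂ · cos Δλ )
  = atan2(0.16591, 0.98192) = 9.590° → normalised to [0°, 360°): 9.590°.

9.6°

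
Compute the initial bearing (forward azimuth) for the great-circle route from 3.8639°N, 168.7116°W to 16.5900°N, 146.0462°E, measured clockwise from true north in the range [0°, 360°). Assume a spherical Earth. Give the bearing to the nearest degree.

289°

Δλ = 146.0462 − -168.7116 = 314.7578°; wrapped into (−180°, 180°]: -45.2422°.
θ = atan2( sin Δλ · cos φ₂ , cos φ₁ · sin φ₂ − sin φ₁ · cos φ₂ · cos Δλ )
  = atan2(-0.68053, 0.23940) = -70.619° → normalised to [0°, 360°): 289.381°.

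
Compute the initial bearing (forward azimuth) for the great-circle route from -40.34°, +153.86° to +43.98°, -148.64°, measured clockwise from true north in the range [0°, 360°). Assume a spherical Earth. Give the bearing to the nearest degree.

38°

Δλ = -148.64 − 153.86 = -302.50°; wrapped into (−180°, 180°]: 57.50°.
θ = atan2( sin Δλ · cos φ₂ , cos φ₁ · sin φ₂ − sin φ₁ · cos φ₂ · cos Δλ )
  = atan2(0.60689, 0.77956) = 37.901° → normalised to [0°, 360°): 37.901°.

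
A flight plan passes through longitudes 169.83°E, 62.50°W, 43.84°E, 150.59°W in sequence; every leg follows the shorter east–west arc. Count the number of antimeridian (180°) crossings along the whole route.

2

Leg 1: +169.83° → -62.50°, shortest Δλ = 127.67° (east) — crosses 180°.
Leg 2: -62.50° → +43.84°, shortest Δλ = 106.34° (east) — does not cross 180°.
Leg 3: +43.84° → -150.59°, shortest Δλ = 165.57° (east) — crosses 180°.
Total crossings: 2.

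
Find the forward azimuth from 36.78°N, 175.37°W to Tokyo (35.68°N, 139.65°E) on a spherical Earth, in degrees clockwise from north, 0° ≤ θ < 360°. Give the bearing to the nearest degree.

Δλ = 139.65 − -175.37 = 315.02°; wrapped into (−180°, 180°]: -44.98°.
θ = atan2( sin Δλ · cos φ₂ , cos φ₁ · sin φ₂ − sin φ₁ · cos φ₂ · cos Δλ )
  = atan2(-0.57417, 0.12313) = -77.896° → normalised to [0°, 360°): 282.104°.

282°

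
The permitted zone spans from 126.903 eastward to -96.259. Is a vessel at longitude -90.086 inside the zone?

No

Band width going east from +126.903° to -96.259°: ((-96.259 − 126.903) mod 360) = 136.838°.
Offset of -90.086° east of the west edge: ((-90.086 − 126.903) mod 360) = 143.011°.
143.011° > 136.838° ⇒ outside.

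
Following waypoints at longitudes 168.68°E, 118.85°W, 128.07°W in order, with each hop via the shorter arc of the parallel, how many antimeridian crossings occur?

1

Leg 1: +168.68° → -118.85°, shortest Δλ = 72.47° (east) — crosses 180°.
Leg 2: -118.85° → -128.07°, shortest Δλ = -9.22° (west) — does not cross 180°.
Total crossings: 1.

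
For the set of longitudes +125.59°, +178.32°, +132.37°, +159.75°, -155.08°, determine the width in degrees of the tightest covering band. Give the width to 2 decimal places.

Sort the longitudes: -155.08°, +125.59°, +132.37°, +159.75°, +178.32°.
Eastward gaps between consecutive values (wrapping around): 280.67°, 6.78°, 27.38°, 18.57°, 26.60°.
Largest gap = 280.67° ⇒ minimal covering band is its complement: 360° − 280.67° = 79.33°.
Band runs from +125.59° eastward to -155.08°, crossing the antimeridian.

79.33°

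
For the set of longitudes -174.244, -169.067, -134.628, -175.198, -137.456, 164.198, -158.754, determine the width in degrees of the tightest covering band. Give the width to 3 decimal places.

61.174°

Sort the longitudes: -175.198°, -174.244°, -169.067°, -158.754°, -137.456°, -134.628°, +164.198°.
Eastward gaps between consecutive values (wrapping around): 0.954°, 5.177°, 10.313°, 21.298°, 2.828°, 298.826°, 20.604°.
Largest gap = 298.826° ⇒ minimal covering band is its complement: 360° − 298.826° = 61.174°.
Band runs from +164.198° eastward to -134.628°, crossing the antimeridian.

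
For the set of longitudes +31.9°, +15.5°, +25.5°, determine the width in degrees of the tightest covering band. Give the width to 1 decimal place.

16.4°

Sort the longitudes: +15.5°, +25.5°, +31.9°.
Eastward gaps between consecutive values (wrapping around): 10.0°, 6.4°, 343.6°.
Largest gap = 343.6° ⇒ minimal covering band is its complement: 360° − 343.6° = 16.4°.
Band runs from +15.5° eastward to +31.9°.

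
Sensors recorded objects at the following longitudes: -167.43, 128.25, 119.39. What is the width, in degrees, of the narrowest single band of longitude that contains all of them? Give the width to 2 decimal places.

Sort the longitudes: -167.43°, +119.39°, +128.25°.
Eastward gaps between consecutive values (wrapping around): 286.82°, 8.86°, 64.32°.
Largest gap = 286.82° ⇒ minimal covering band is its complement: 360° − 286.82° = 73.18°.
Band runs from +119.39° eastward to -167.43°, crossing the antimeridian.

73.18°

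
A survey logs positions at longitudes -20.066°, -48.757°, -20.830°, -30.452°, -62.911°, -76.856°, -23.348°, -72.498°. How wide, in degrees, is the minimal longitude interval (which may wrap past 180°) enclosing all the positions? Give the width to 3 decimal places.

56.790°

Sort the longitudes: -76.856°, -72.498°, -62.911°, -48.757°, -30.452°, -23.348°, -20.830°, -20.066°.
Eastward gaps between consecutive values (wrapping around): 4.358°, 9.587°, 14.154°, 18.305°, 7.104°, 2.518°, 0.764°, 303.210°.
Largest gap = 303.210° ⇒ minimal covering band is its complement: 360° − 303.210° = 56.790°.
Band runs from -76.856° eastward to -20.066°.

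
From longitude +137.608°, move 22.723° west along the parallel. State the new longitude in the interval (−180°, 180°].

Start at +137.608°; shift −22.723° → +114.885°.
+114.885° already lies in (−180°, 180°].

+114.885°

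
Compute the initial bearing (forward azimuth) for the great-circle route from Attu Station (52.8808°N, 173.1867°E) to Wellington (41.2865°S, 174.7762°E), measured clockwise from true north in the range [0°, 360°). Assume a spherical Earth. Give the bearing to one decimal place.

Δλ = 174.7762 − 173.1867 = 1.5895°.
θ = atan2( sin Δλ · cos φ₂ , cos φ₁ · sin φ₂ − sin φ₁ · cos φ₂ · cos Δλ )
  = atan2(0.02084, -0.99713) = 178.803° → normalised to [0°, 360°): 178.803°.

178.8°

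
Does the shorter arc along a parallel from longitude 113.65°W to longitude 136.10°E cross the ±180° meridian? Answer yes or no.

Naïve |136.10 − -113.65| = 249.75° > 180°, so the shorter arc goes the other way round — across 180°.
Signed shortest Δλ = ((136.10 − -113.65 + 180) mod 360) − 180 = -110.25°.
Going west by 110.25° from -113.65° passes through 180° before reaching +136.10°.

Yes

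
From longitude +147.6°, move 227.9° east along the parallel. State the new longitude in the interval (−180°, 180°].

Start at +147.6°; shift +227.9° → +375.5°.
+375.5° lies outside (−180°, 180°]; subtract 360° → +15.5°.

+15.5°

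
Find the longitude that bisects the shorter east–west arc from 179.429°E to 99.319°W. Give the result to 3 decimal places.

139.945°W

Signed shortest Δλ from +179.429° to -99.319° is +81.252°.
Midpoint longitude = +179.429° + (+81.252°)/2 = +179.429° + 40.626° = +220.055°.
Normalise into (−180°, 180°]: -139.945°.
(The naïve average (+179.429 + -99.319)/2 = 40.055° is on the wrong side of the globe.)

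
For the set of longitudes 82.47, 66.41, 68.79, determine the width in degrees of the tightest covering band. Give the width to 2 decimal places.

16.06°

Sort the longitudes: +66.41°, +68.79°, +82.47°.
Eastward gaps between consecutive values (wrapping around): 2.38°, 13.68°, 343.94°.
Largest gap = 343.94° ⇒ minimal covering band is its complement: 360° − 343.94° = 16.06°.
Band runs from +66.41° eastward to +82.47°.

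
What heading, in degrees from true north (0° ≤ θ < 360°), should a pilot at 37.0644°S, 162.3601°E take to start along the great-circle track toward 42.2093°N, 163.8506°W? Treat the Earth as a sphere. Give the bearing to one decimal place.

Δλ = -163.8506 − 162.3601 = -326.2107°; wrapped into (−180°, 180°]: 33.7893°.
θ = atan2( sin Δλ · cos φ₂ , cos φ₁ · sin φ₂ − sin φ₁ · cos φ₂ · cos Δλ )
  = atan2(0.41193, 0.90712) = 24.423° → normalised to [0°, 360°): 24.423°.

24.4°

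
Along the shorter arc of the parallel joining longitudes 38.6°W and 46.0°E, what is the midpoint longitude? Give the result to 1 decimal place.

3.7°E

Signed shortest Δλ from -38.6° to +46.0° is +84.6°.
Midpoint longitude = -38.6° + (+84.6°)/2 = -38.6° + 42.3° = +3.7°.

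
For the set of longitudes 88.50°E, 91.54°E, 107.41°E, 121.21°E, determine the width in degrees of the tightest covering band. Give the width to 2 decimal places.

32.71°

Sort the longitudes: +88.50°, +91.54°, +107.41°, +121.21°.
Eastward gaps between consecutive values (wrapping around): 3.04°, 15.87°, 13.80°, 327.29°.
Largest gap = 327.29° ⇒ minimal covering band is its complement: 360° − 327.29° = 32.71°.
Band runs from +88.50° eastward to +121.21°.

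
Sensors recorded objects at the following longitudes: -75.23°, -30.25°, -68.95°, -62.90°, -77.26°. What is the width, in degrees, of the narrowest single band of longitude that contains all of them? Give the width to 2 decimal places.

Sort the longitudes: -77.26°, -75.23°, -68.95°, -62.90°, -30.25°.
Eastward gaps between consecutive values (wrapping around): 2.03°, 6.28°, 6.05°, 32.65°, 312.99°.
Largest gap = 312.99° ⇒ minimal covering band is its complement: 360° − 312.99° = 47.01°.
Band runs from -77.26° eastward to -30.25°.

47.01°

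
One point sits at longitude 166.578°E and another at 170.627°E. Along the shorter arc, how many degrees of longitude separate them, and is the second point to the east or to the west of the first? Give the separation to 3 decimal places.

4.049° east

Raw difference: 170.627 − 166.578 = 4.049°.
Normalise into (−180°, 180°]: 4.049° stays 4.049°.
Positive ⇒ the second point lies to the east; separation 4.049°.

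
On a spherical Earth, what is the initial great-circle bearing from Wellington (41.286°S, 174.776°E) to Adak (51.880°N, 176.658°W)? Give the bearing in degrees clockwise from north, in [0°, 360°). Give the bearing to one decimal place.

Δλ = -176.658 − 174.776 = -351.434°; wrapped into (−180°, 180°]: 8.566°.
θ = atan2( sin Δλ · cos φ₂ , cos φ₁ · sin φ₂ − sin φ₁ · cos φ₂ · cos Δλ )
  = atan2(0.09195, 0.99393) = 5.285° → normalised to [0°, 360°): 5.285°.

5.3°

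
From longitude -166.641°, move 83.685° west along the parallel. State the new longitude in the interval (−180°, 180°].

+109.674°

Start at -166.641°; shift −83.685° → -250.326°.
-250.326° lies outside (−180°, 180°]; add 360° → +109.674°.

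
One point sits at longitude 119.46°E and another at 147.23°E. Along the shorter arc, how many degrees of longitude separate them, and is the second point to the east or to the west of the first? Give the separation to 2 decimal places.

Raw difference: 147.23 − 119.46 = 27.77°.
Normalise into (−180°, 180°]: 27.77° stays 27.77°.
Positive ⇒ the second point lies to the east; separation 27.77°.

27.77° east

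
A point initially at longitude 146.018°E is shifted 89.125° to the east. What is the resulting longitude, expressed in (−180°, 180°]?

Start at +146.018°; shift +89.125° → +235.143°.
+235.143° lies outside (−180°, 180°]; subtract 360° → -124.857°.

124.857°W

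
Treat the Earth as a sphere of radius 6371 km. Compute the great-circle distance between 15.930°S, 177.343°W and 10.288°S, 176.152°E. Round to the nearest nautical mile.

509 nmi

Δλ = 176.152 − -177.343 = 353.495°; wrapped into (−180°, 180°]: -6.505°.
Δφ = -10.288 − -15.930 = 5.642°.
a = sin²(Δφ/2) + cos φ₁ · cos φ₂ · sin²(Δλ/2) = 0.005468.
c = 2·atan2(√a, √(1−a)) = 0.14802 rad → d = 6371·c ≈ 943.07 km ≈ 509.21 nmi.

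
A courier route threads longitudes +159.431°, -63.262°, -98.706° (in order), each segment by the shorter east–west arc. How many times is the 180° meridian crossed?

1

Leg 1: +159.431° → -63.262°, shortest Δλ = 137.307° (east) — crosses 180°.
Leg 2: -63.262° → -98.706°, shortest Δλ = -35.444° (west) — does not cross 180°.
Total crossings: 1.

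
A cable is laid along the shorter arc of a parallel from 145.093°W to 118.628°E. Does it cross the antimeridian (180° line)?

Yes

Naïve |118.628 − -145.093| = 263.721° > 180°, so the shorter arc goes the other way round — across 180°.
Signed shortest Δλ = ((118.628 − -145.093 + 180) mod 360) − 180 = -96.279°.
Going west by 96.279° from -145.093° passes through 180° before reaching +118.628°.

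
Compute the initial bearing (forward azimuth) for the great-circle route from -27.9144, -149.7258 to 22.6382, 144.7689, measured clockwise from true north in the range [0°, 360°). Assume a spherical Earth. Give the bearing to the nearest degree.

302°

Δλ = 144.7689 − -149.7258 = 294.4947°; wrapped into (−180°, 180°]: -65.5053°.
θ = atan2( sin Δλ · cos φ₂ , cos φ₁ · sin φ₂ − sin φ₁ · cos φ₂ · cos Δλ )
  = atan2(-0.83989, 0.51927) = -58.273° → normalised to [0°, 360°): 301.727°.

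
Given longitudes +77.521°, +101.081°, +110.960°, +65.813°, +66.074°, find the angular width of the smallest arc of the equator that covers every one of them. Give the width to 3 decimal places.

Sort the longitudes: +65.813°, +66.074°, +77.521°, +101.081°, +110.960°.
Eastward gaps between consecutive values (wrapping around): 0.261°, 11.447°, 23.560°, 9.879°, 314.853°.
Largest gap = 314.853° ⇒ minimal covering band is its complement: 360° − 314.853° = 45.147°.
Band runs from +65.813° eastward to +110.960°.

45.147°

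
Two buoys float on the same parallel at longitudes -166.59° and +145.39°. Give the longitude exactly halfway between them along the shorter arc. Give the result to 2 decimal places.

+169.40°

Signed shortest Δλ from -166.59° to +145.39° is -48.02°.
Midpoint longitude = -166.59° + (-48.02°)/2 = -166.59° − 24.01° = -190.60°.
Normalise into (−180°, 180°]: +169.40°.
(The naïve average (-166.59 + +145.39)/2 = -10.6° is on the wrong side of the globe.)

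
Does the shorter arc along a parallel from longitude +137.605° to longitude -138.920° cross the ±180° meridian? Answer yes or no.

Naïve |-138.920 − 137.605| = 276.525° > 180°, so the shorter arc goes the other way round — across 180°.
Signed shortest Δλ = ((-138.920 − 137.605 + 180) mod 360) − 180 = 83.475°.
Going east by 83.475° from +137.605° passes through 180° before reaching -138.920°.

Yes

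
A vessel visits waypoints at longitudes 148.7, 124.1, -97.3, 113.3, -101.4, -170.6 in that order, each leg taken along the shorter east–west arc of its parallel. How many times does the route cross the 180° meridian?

Leg 1: +148.7° → +124.1°, shortest Δλ = -24.6° (west) — does not cross 180°.
Leg 2: +124.1° → -97.3°, shortest Δλ = 138.6° (east) — crosses 180°.
Leg 3: -97.3° → +113.3°, shortest Δλ = -149.4° (west) — crosses 180°.
Leg 4: +113.3° → -101.4°, shortest Δλ = 145.3° (east) — crosses 180°.
Leg 5: -101.4° → -170.6°, shortest Δλ = -69.2° (west) — does not cross 180°.
Total crossings: 3.

3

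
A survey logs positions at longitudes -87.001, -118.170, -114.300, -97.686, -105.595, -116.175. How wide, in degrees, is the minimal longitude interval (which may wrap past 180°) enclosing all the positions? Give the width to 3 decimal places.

31.169°

Sort the longitudes: -118.170°, -116.175°, -114.300°, -105.595°, -97.686°, -87.001°.
Eastward gaps between consecutive values (wrapping around): 1.995°, 1.875°, 8.705°, 7.909°, 10.685°, 328.831°.
Largest gap = 328.831° ⇒ minimal covering band is its complement: 360° − 328.831° = 31.169°.
Band runs from -118.170° eastward to -87.001°.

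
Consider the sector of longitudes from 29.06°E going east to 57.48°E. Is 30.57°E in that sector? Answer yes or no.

Yes

Band width going east from +29.06° to +57.48°: ((57.48 − 29.06) mod 360) = 28.42°.
Offset of +30.57° east of the west edge: ((30.57 − 29.06) mod 360) = 1.51°.
1.51° ≤ 28.42° ⇒ inside.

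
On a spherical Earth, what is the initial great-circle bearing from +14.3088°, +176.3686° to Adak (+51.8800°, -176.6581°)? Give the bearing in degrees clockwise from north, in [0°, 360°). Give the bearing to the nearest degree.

Δλ = -176.6581 − 176.3686 = -353.0267°; wrapped into (−180°, 180°]: 6.9733°.
θ = atan2( sin Δλ · cos φ₂ , cos φ₁ · sin φ₂ − sin φ₁ · cos φ₂ · cos Δλ )
  = atan2(0.07495, 0.61088) = 6.994° → normalised to [0°, 360°): 6.994°.

7°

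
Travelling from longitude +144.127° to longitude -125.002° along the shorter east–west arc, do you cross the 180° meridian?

Yes

Naïve |-125.002 − 144.127| = 269.129° > 180°, so the shorter arc goes the other way round — across 180°.
Signed shortest Δλ = ((-125.002 − 144.127 + 180) mod 360) − 180 = 90.871°.
Going east by 90.871° from +144.127° passes through 180° before reaching -125.002°.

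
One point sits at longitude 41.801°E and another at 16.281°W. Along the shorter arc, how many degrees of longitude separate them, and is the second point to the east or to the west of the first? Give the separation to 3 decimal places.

58.082° west

Raw difference: -16.281 − 41.801 = -58.082°.
Normalise into (−180°, 180°]: -58.082° stays -58.082°.
Negative ⇒ the second point lies to the west; separation 58.082°.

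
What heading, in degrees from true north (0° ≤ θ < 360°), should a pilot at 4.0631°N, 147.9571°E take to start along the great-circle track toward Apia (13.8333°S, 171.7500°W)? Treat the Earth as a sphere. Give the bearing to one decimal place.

Δλ = -171.7500 − 147.9571 = -319.7071°; wrapped into (−180°, 180°]: 40.2929°.
θ = atan2( sin Δλ · cos φ₂ , cos φ₁ · sin φ₂ − sin φ₁ · cos φ₂ · cos Δλ )
  = atan2(0.62794, -0.29097) = 114.862° → normalised to [0°, 360°): 114.862°.

114.9°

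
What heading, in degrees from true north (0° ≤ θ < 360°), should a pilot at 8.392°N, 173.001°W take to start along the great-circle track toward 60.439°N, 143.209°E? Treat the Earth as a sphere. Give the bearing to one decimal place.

337.1°

Δλ = 143.209 − -173.001 = 316.210°; wrapped into (−180°, 180°]: -43.790°.
θ = atan2( sin Δλ · cos φ₂ , cos φ₁ · sin φ₂ − sin φ₁ · cos φ₂ · cos Δλ )
  = atan2(-0.34141, 0.80854) = -22.892° → normalised to [0°, 360°): 337.108°.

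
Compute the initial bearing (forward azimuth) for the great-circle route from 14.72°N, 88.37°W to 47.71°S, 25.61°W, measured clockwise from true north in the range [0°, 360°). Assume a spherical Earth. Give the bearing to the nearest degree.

Δλ = -25.61 − -88.37 = 62.76°.
θ = atan2( sin Δλ · cos φ₂ , cos φ₁ · sin φ₂ − sin φ₁ · cos φ₂ · cos Δλ )
  = atan2(0.59826, -0.79373) = 142.993° → normalised to [0°, 360°): 142.993°.

143°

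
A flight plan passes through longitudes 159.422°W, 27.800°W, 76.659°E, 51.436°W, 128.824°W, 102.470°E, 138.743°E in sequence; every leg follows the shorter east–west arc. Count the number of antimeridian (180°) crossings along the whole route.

Leg 1: -159.422° → -27.800°, shortest Δλ = 131.622° (east) — does not cross 180°.
Leg 2: -27.800° → +76.659°, shortest Δλ = 104.459° (east) — does not cross 180°.
Leg 3: +76.659° → -51.436°, shortest Δλ = -128.095° (west) — does not cross 180°.
Leg 4: -51.436° → -128.824°, shortest Δλ = -77.388° (west) — does not cross 180°.
Leg 5: -128.824° → +102.470°, shortest Δλ = -128.706° (west) — crosses 180°.
Leg 6: +102.470° → +138.743°, shortest Δλ = 36.273° (east) — does not cross 180°.
Total crossings: 1.

1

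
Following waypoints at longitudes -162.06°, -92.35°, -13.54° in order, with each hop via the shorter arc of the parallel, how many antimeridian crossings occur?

Leg 1: -162.06° → -92.35°, shortest Δλ = 69.71° (east) — does not cross 180°.
Leg 2: -92.35° → -13.54°, shortest Δλ = 78.81° (east) — does not cross 180°.
Total crossings: 0.

0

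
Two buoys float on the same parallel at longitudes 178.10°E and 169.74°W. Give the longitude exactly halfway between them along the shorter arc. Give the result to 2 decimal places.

Signed shortest Δλ from +178.10° to -169.74° is +12.16°.
Midpoint longitude = +178.10° + (+12.16°)/2 = +178.10° + 6.08° = +184.18°.
Normalise into (−180°, 180°]: -175.82°.
(The naïve average (+178.10 + -169.74)/2 = 4.18° is on the wrong side of the globe.)

175.82°W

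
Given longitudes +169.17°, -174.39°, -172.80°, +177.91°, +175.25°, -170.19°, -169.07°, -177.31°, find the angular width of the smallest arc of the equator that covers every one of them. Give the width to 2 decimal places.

Sort the longitudes: -177.31°, -174.39°, -172.80°, -170.19°, -169.07°, +169.17°, +175.25°, +177.91°.
Eastward gaps between consecutive values (wrapping around): 2.92°, 1.59°, 2.61°, 1.12°, 338.24°, 6.08°, 2.66°, 4.78°.
Largest gap = 338.24° ⇒ minimal covering band is its complement: 360° − 338.24° = 21.76°.
Band runs from +169.17° eastward to -169.07°, crossing the antimeridian.

21.76°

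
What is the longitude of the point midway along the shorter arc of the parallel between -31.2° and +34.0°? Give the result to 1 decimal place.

+1.4°

Signed shortest Δλ from -31.2° to +34.0° is +65.2°.
Midpoint longitude = -31.2° + (+65.2°)/2 = -31.2° + 32.6° = +1.4°.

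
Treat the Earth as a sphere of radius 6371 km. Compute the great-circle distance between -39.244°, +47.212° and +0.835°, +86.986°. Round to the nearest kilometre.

6019 km

Δλ = 86.986 − 47.212 = 39.774°.
Δφ = 0.835 − -39.244 = 40.079°.
a = sin²(Δφ/2) + cos φ₁ · cos φ₂ · sin²(Δλ/2) = 0.207027.
c = 2·atan2(√a, √(1−a)) = 0.94475 rad → d = 6371·c ≈ 6018.99 km.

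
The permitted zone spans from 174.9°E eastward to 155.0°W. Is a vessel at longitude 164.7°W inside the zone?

Band width going east from +174.9° to -155.0°: ((-155.0 − 174.9) mod 360) = 30.1°.
Offset of -164.7° east of the west edge: ((-164.7 − 174.9) mod 360) = 20.4°.
20.4° ≤ 30.1° ⇒ inside.

Yes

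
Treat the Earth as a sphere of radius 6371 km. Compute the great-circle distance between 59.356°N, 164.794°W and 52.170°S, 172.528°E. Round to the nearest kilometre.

Δλ = 172.528 − -164.794 = 337.322°; wrapped into (−180°, 180°]: -22.678°.
Δφ = -52.170 − 59.356 = -111.526°.
a = sin²(Δφ/2) + cos φ₁ · cos φ₂ · sin²(Δλ/2) = 0.695546.
c = 2·atan2(√a, √(1−a)) = 1.97261 rad → d = 6371·c ≈ 12567.53 km.

12568 km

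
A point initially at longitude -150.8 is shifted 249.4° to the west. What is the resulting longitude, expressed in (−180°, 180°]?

Start at -150.8°; shift −249.4° → -400.2°.
-400.2° lies outside (−180°, 180°]; add 360° → -40.2°.

-40.2°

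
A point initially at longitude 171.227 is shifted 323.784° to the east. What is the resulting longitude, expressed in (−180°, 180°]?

Start at +171.227°; shift +323.784° → +495.011°.
+495.011° lies outside (−180°, 180°]; subtract 360° → +135.011°.

+135.011°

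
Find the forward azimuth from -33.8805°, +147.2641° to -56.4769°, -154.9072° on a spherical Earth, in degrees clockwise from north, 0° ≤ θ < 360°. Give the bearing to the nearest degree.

Δλ = -154.9072 − 147.2641 = -302.1713°; wrapped into (−180°, 180°]: 57.8287°.
θ = atan2( sin Δλ · cos φ₂ , cos φ₁ · sin φ₂ − sin φ₁ · cos φ₂ · cos Δλ )
  = atan2(0.46748, -0.52818) = 138.489° → normalised to [0°, 360°): 138.489°.

138°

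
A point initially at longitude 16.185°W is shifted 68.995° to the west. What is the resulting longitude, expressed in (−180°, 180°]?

85.180°W

Start at -16.185°; shift −68.995° → -85.180°.
-85.180° already lies in (−180°, 180°].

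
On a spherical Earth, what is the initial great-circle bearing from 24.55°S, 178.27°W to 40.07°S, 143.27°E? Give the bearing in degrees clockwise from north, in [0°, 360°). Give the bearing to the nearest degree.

235°

Δλ = 143.27 − -178.27 = 321.54°; wrapped into (−180°, 180°]: -38.46°.
θ = atan2( sin Δλ · cos φ₂ , cos φ₁ · sin φ₂ − sin φ₁ · cos φ₂ · cos Δλ )
  = atan2(-0.47597, -0.33656) = -125.264° → normalised to [0°, 360°): 234.736°.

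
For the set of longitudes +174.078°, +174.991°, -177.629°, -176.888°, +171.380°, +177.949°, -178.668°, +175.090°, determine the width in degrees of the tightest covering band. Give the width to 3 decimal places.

Sort the longitudes: -178.668°, -177.629°, -176.888°, +171.380°, +174.078°, +174.991°, +175.090°, +177.949°.
Eastward gaps between consecutive values (wrapping around): 1.039°, 0.741°, 348.268°, 2.698°, 0.913°, 0.099°, 2.859°, 3.383°.
Largest gap = 348.268° ⇒ minimal covering band is its complement: 360° − 348.268° = 11.732°.
Band runs from +171.380° eastward to -176.888°, crossing the antimeridian.

11.732°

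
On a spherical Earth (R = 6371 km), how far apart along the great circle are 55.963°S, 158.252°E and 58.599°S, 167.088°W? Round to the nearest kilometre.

2080 km

Δλ = -167.088 − 158.252 = -325.340°; wrapped into (−180°, 180°]: 34.660°.
Δφ = -58.599 − -55.963 = -2.636°.
a = sin²(Δφ/2) + cos φ₁ · cos φ₂ · sin²(Δλ/2) = 0.026405.
c = 2·atan2(√a, √(1−a)) = 0.32644 rad → d = 6371·c ≈ 2079.76 km.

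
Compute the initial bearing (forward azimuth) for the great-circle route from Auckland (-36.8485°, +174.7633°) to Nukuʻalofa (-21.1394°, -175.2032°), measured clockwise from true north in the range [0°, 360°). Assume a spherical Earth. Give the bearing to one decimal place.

31.8°

Δλ = -175.2032 − 174.7633 = -349.9665°; wrapped into (−180°, 180°]: 10.0335°.
θ = atan2( sin Δλ · cos φ₂ , cos φ₁ · sin φ₂ − sin φ₁ · cos φ₂ · cos Δλ )
  = atan2(0.16250, 0.26220) = 31.789° → normalised to [0°, 360°): 31.789°.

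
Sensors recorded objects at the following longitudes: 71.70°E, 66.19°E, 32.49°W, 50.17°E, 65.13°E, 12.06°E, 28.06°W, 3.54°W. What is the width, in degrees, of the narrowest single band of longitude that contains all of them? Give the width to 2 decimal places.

104.19°

Sort the longitudes: -32.49°, -28.06°, -3.54°, +12.06°, +50.17°, +65.13°, +66.19°, +71.70°.
Eastward gaps between consecutive values (wrapping around): 4.43°, 24.52°, 15.60°, 38.11°, 14.96°, 1.06°, 5.51°, 255.81°.
Largest gap = 255.81° ⇒ minimal covering band is its complement: 360° − 255.81° = 104.19°.
Band runs from -32.49° eastward to +71.70°.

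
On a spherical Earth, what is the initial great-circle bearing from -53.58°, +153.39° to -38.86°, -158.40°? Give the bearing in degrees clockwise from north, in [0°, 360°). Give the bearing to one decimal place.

85.6°

Δλ = -158.40 − 153.39 = -311.79°; wrapped into (−180°, 180°]: 48.21°.
θ = atan2( sin Δλ · cos φ₂ , cos φ₁ · sin φ₂ − sin φ₁ · cos φ₂ · cos Δλ )
  = atan2(0.58058, 0.04507) = 85.562° → normalised to [0°, 360°): 85.562°.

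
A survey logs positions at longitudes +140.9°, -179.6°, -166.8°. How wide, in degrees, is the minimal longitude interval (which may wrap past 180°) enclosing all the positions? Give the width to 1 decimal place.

52.3°

Sort the longitudes: -179.6°, -166.8°, +140.9°.
Eastward gaps between consecutive values (wrapping around): 12.8°, 307.7°, 39.5°.
Largest gap = 307.7° ⇒ minimal covering band is its complement: 360° − 307.7° = 52.3°.
Band runs from +140.9° eastward to -166.8°, crossing the antimeridian.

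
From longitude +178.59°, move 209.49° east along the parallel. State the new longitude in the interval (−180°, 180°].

Start at +178.59°; shift +209.49° → +388.08°.
+388.08° lies outside (−180°, 180°]; subtract 360° → +28.08°.

+28.08°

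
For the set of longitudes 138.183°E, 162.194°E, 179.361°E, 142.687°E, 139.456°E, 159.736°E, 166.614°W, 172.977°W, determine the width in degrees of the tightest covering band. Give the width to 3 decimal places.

55.203°

Sort the longitudes: -172.977°, -166.614°, +138.183°, +139.456°, +142.687°, +159.736°, +162.194°, +179.361°.
Eastward gaps between consecutive values (wrapping around): 6.363°, 304.797°, 1.273°, 3.231°, 17.049°, 2.458°, 17.167°, 7.662°.
Largest gap = 304.797° ⇒ minimal covering band is its complement: 360° − 304.797° = 55.203°.
Band runs from +138.183° eastward to -166.614°, crossing the antimeridian.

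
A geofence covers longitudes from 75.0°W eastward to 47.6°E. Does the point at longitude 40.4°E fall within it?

Yes

Band width going east from -75.0° to +47.6°: ((47.6 − -75.0) mod 360) = 122.6°.
Offset of +40.4° east of the west edge: ((40.4 − -75.0) mod 360) = 115.4°.
115.4° ≤ 122.6° ⇒ inside.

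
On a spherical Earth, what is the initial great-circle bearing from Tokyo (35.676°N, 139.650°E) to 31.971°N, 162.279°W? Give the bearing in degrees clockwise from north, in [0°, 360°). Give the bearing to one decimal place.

76.8°

Δλ = -162.279 − 139.650 = -301.929°; wrapped into (−180°, 180°]: 58.071°.
θ = atan2( sin Δλ · cos φ₂ , cos φ₁ · sin φ₂ − sin φ₁ · cos φ₂ · cos Δλ )
  = atan2(0.71997, 0.16847) = 76.830° → normalised to [0°, 360°): 76.830°.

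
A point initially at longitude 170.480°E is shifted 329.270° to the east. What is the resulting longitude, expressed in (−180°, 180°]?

139.750°E

Start at +170.480°; shift +329.270° → +499.750°.
+499.750° lies outside (−180°, 180°]; subtract 360° → +139.750°.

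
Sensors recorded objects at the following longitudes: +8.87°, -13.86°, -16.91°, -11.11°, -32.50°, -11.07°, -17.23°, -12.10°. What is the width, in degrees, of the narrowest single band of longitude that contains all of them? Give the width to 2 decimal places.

Sort the longitudes: -32.50°, -17.23°, -16.91°, -13.86°, -12.10°, -11.11°, -11.07°, +8.87°.
Eastward gaps between consecutive values (wrapping around): 15.27°, 0.32°, 3.05°, 1.76°, 0.99°, 0.04°, 19.94°, 318.63°.
Largest gap = 318.63° ⇒ minimal covering band is its complement: 360° − 318.63° = 41.37°.
Band runs from -32.50° eastward to +8.87°.

41.37°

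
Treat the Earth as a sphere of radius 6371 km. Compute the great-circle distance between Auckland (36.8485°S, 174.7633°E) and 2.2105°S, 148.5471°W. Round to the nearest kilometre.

5378 km

Δλ = -148.5471 − 174.7633 = -323.3104°; wrapped into (−180°, 180°]: 36.6896°.
Δφ = -2.2105 − -36.8485 = 34.6380°.
a = sin²(Δφ/2) + cos φ₁ · cos φ₂ · sin²(Δλ/2) = 0.167830.
c = 2·atan2(√a, √(1−a)) = 0.84419 rad → d = 6371·c ≈ 5378.30 km.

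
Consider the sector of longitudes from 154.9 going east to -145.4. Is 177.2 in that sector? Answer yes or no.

Yes

Band width going east from +154.9° to -145.4°: ((-145.4 − 154.9) mod 360) = 59.7°.
Offset of +177.2° east of the west edge: ((177.2 − 154.9) mod 360) = 22.3°.
22.3° ≤ 59.7° ⇒ inside.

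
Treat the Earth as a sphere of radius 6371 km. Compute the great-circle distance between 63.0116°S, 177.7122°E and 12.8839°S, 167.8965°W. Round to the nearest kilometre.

5688 km

Δλ = -167.8965 − 177.7122 = -345.6087°; wrapped into (−180°, 180°]: 14.3913°.
Δφ = -12.8839 − -63.0116 = 50.1277°.
a = sin²(Δφ/2) + cos φ₁ · cos φ₂ · sin²(Δλ/2) = 0.186401.
c = 2·atan2(√a, √(1−a)) = 0.89285 rad → d = 6371·c ≈ 5688.33 km.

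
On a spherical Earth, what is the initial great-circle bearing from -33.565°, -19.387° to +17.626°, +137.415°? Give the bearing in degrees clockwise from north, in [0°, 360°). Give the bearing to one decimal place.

Δλ = 137.415 − -19.387 = 156.802°.
θ = atan2( sin Δλ · cos φ₂ , cos φ₁ · sin φ₂ − sin φ₁ · cos φ₂ · cos Δλ )
  = atan2(0.37542, -0.23201) = 121.716° → normalised to [0°, 360°): 121.716°.

121.7°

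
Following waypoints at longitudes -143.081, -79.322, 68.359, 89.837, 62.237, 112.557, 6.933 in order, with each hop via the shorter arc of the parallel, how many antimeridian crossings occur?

Leg 1: -143.081° → -79.322°, shortest Δλ = 63.759° (east) — does not cross 180°.
Leg 2: -79.322° → +68.359°, shortest Δλ = 147.681° (east) — does not cross 180°.
Leg 3: +68.359° → +89.837°, shortest Δλ = 21.478° (east) — does not cross 180°.
Leg 4: +89.837° → +62.237°, shortest Δλ = -27.6° (west) — does not cross 180°.
Leg 5: +62.237° → +112.557°, shortest Δλ = 50.32° (east) — does not cross 180°.
Leg 6: +112.557° → +6.933°, shortest Δλ = -105.624° (west) — does not cross 180°.
Total crossings: 0.

0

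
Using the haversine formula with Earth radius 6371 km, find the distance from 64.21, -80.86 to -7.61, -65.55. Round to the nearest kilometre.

Δλ = -65.55 − -80.86 = 15.31°.
Δφ = -7.61 − 64.21 = -71.82°.
a = sin²(Δφ/2) + cos φ₁ · cos φ₂ · sin²(Δλ/2) = 0.351650.
c = 2·atan2(√a, √(1−a)) = 1.26956 rad → d = 6371·c ≈ 8088.38 km.

8088 km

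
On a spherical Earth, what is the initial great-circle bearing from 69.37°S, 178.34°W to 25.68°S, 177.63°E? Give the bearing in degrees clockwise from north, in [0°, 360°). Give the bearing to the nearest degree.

Δλ = 177.63 − -178.34 = 355.97°; wrapped into (−180°, 180°]: -4.03°.
θ = atan2( sin Δλ · cos φ₂ , cos φ₁ · sin φ₂ − sin φ₁ · cos φ₂ · cos Δλ )
  = atan2(-0.06334, 0.68867) = -5.255° → normalised to [0°, 360°): 354.745°.

355°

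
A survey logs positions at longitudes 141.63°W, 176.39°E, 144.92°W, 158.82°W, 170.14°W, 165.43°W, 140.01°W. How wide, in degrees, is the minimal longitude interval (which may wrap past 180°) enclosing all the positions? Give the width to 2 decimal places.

43.60°

Sort the longitudes: -170.14°, -165.43°, -158.82°, -144.92°, -141.63°, -140.01°, +176.39°.
Eastward gaps between consecutive values (wrapping around): 4.71°, 6.61°, 13.90°, 3.29°, 1.62°, 316.40°, 13.47°.
Largest gap = 316.40° ⇒ minimal covering band is its complement: 360° − 316.40° = 43.60°.
Band runs from +176.39° eastward to -140.01°, crossing the antimeridian.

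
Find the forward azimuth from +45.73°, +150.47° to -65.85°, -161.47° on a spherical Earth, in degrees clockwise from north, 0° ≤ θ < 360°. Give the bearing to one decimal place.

Δλ = -161.47 − 150.47 = -311.94°; wrapped into (−180°, 180°]: 48.06°.
θ = atan2( sin Δλ · cos φ₂ , cos φ₁ · sin φ₂ − sin φ₁ · cos φ₂ · cos Δλ )
  = atan2(0.30433, -0.83275) = 159.925° → normalised to [0°, 360°): 159.925°.

159.9°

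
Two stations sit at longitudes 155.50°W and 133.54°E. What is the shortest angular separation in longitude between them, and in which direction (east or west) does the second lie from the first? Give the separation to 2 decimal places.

70.96° west

Raw difference: 133.54 − -155.50 = 289.04°.
Normalise into (−180°, 180°]: 289.04° − 360° = -70.96°.
Negative ⇒ the second point lies to the west; separation 70.96°.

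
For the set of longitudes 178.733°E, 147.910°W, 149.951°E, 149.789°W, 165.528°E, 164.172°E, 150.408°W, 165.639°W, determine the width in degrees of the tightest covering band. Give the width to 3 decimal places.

Sort the longitudes: -165.639°, -150.408°, -149.789°, -147.910°, +149.951°, +164.172°, +165.528°, +178.733°.
Eastward gaps between consecutive values (wrapping around): 15.231°, 0.619°, 1.879°, 297.861°, 14.221°, 1.356°, 13.205°, 15.628°.
Largest gap = 297.861° ⇒ minimal covering band is its complement: 360° − 297.861° = 62.139°.
Band runs from +149.951° eastward to -147.910°, crossing the antimeridian.

62.139°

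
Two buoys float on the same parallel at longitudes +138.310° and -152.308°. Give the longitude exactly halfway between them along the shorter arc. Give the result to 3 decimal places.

Signed shortest Δλ from +138.310° to -152.308° is +69.382°.
Midpoint longitude = +138.310° + (+69.382°)/2 = +138.310° + 34.691° = +173.001°.
(The naïve average (+138.310 + -152.308)/2 = -6.999° is on the wrong side of the globe.)

+173.001°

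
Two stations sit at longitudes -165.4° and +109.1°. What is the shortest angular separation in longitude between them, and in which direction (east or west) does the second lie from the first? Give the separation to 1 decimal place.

85.5° west

Raw difference: 109.1 − -165.4 = 274.5°.
Normalise into (−180°, 180°]: 274.5° − 360° = -85.5°.
Negative ⇒ the second point lies to the west; separation 85.5°.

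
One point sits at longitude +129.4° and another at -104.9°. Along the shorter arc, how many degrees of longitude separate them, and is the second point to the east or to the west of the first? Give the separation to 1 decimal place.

Raw difference: -104.9 − 129.4 = -234.3°.
Normalise into (−180°, 180°]: -234.3° + 360° = 125.7°.
Positive ⇒ the second point lies to the east; separation 125.7°.

125.7° east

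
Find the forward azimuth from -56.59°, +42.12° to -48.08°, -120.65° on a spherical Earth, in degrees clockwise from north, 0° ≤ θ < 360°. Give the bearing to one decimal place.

Δλ = -120.65 − 42.12 = -162.77°.
θ = atan2( sin Δλ · cos φ₂ , cos φ₁ · sin φ₂ − sin φ₁ · cos φ₂ · cos Δλ )
  = atan2(-0.19789, -0.94237) = -168.140° → normalised to [0°, 360°): 191.860°.

191.9°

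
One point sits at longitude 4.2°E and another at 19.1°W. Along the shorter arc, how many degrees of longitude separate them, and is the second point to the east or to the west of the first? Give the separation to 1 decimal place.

23.3° west

Raw difference: -19.1 − 4.2 = -23.3°.
Normalise into (−180°, 180°]: -23.3° stays -23.3°.
Negative ⇒ the second point lies to the west; separation 23.3°.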